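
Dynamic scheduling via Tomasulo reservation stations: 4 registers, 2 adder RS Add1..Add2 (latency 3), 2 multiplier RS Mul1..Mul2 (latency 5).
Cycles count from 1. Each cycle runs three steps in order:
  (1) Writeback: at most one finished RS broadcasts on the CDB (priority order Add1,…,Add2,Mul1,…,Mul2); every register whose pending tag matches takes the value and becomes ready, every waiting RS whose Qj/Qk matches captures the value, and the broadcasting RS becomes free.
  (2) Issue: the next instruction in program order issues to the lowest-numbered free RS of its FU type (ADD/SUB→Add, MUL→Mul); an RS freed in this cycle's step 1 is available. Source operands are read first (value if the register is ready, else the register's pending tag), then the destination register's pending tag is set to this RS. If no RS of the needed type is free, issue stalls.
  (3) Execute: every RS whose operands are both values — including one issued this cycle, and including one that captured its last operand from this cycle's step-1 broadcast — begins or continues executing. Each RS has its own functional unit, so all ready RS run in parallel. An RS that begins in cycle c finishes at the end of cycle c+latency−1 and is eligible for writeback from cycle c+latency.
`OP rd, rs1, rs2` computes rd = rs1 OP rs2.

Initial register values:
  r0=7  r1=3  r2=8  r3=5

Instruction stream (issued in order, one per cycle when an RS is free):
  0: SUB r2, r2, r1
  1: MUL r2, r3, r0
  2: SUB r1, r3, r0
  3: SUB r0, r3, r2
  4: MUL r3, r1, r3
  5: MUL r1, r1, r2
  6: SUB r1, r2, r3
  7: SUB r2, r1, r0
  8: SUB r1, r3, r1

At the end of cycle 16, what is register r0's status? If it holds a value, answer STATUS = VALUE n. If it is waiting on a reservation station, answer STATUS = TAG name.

STATUS = VALUE -30

  c1: issue SUB r2<-Add1  regs: r0:7,r1:3,r2:Add1,r3:5
  c2: issue MUL r2<-Mul1  regs: r0:7,r1:3,r2:Mul1,r3:5
  c3: issue SUB r1<-Add2  regs: r0:7,r1:Add2,r2:Mul1,r3:5
  c4: CDB Add1=5; issue SUB r0<-Add1  regs: r0:Add1,r1:Add2,r2:Mul1,r3:5
  c5: issue MUL r3<-Mul2  regs: r0:Add1,r1:Add2,r2:Mul1,r3:Mul2
  c6: CDB Add2=-2; stall  regs: r0:Add1,r1:-2,r2:Mul1,r3:Mul2
  c7: CDB Mul1=35; issue MUL r1<-Mul1  regs: r0:Add1,r1:Mul1,r2:35,r3:Mul2
  c8: issue SUB r1<-Add2  regs: r0:Add1,r1:Add2,r2:35,r3:Mul2
  c9: stall  regs: r0:Add1,r1:Add2,r2:35,r3:Mul2
  c10: CDB Add1=-30; issue SUB r2<-Add1  regs: r0:-30,r1:Add2,r2:Add1,r3:Mul2
  c11: CDB Mul2=-10; stall  regs: r0:-30,r1:Add2,r2:Add1,r3:-10
  c12: CDB Mul1=-70; stall  regs: r0:-30,r1:Add2,r2:Add1,r3:-10
  c13: stall  regs: r0:-30,r1:Add2,r2:Add1,r3:-10
  c14: CDB Add2=45; issue SUB r1<-Add2  regs: r0:-30,r1:Add2,r2:Add1,r3:-10
  c15: -  regs: r0:-30,r1:Add2,r2:Add1,r3:-10
  c16: -  regs: r0:-30,r1:Add2,r2:Add1,r3:-10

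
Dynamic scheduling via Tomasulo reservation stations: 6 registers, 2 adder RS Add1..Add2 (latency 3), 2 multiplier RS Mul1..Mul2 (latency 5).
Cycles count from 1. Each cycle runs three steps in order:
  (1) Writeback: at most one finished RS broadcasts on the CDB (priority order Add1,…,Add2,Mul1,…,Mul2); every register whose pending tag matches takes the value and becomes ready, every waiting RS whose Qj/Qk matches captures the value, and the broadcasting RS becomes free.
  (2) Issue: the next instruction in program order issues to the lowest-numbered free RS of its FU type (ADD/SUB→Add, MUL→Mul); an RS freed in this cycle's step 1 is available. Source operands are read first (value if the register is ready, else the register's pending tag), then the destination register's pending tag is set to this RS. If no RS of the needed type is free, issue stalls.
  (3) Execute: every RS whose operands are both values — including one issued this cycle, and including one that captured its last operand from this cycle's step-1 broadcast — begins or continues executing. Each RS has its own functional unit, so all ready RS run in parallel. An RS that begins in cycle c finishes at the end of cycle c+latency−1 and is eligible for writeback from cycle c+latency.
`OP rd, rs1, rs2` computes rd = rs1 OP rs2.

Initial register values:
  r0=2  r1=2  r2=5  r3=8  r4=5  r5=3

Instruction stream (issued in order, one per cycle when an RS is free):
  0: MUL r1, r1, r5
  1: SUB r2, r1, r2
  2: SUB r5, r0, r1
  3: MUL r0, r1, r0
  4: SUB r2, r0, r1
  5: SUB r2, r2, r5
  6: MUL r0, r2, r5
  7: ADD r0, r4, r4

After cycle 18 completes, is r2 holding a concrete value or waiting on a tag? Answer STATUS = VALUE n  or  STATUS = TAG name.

c1: issue MUL r1<-Mul1 | r0:2,r1:Mul1,r2:5,r3:8,r4:5,r5:3
c2: issue SUB r2<-Add1 | r0:2,r1:Mul1,r2:Add1,r3:8,r4:5,r5:3
c3: issue SUB r5<-Add2 | r0:2,r1:Mul1,r2:Add1,r3:8,r4:5,r5:Add2
c4: issue MUL r0<-Mul2 | r0:Mul2,r1:Mul1,r2:Add1,r3:8,r4:5,r5:Add2
c5: stall | r0:Mul2,r1:Mul1,r2:Add1,r3:8,r4:5,r5:Add2
c6: CDB Mul1=6; stall | r0:Mul2,r1:6,r2:Add1,r3:8,r4:5,r5:Add2
c7: stall | r0:Mul2,r1:6,r2:Add1,r3:8,r4:5,r5:Add2
c8: stall | r0:Mul2,r1:6,r2:Add1,r3:8,r4:5,r5:Add2
c9: CDB Add1=1; issue SUB r2<-Add1 | r0:Mul2,r1:6,r2:Add1,r3:8,r4:5,r5:Add2
c10: CDB Add2=-4; issue SUB r2<-Add2 | r0:Mul2,r1:6,r2:Add2,r3:8,r4:5,r5:-4
c11: CDB Mul2=12; issue MUL r0<-Mul1 | r0:Mul1,r1:6,r2:Add2,r3:8,r4:5,r5:-4
c12: stall | r0:Mul1,r1:6,r2:Add2,r3:8,r4:5,r5:-4
c13: stall | r0:Mul1,r1:6,r2:Add2,r3:8,r4:5,r5:-4
c14: CDB Add1=6; issue ADD r0<-Add1 | r0:Add1,r1:6,r2:Add2,r3:8,r4:5,r5:-4
c15: - | r0:Add1,r1:6,r2:Add2,r3:8,r4:5,r5:-4
c16: - | r0:Add1,r1:6,r2:Add2,r3:8,r4:5,r5:-4
c17: CDB Add1=10 | r0:10,r1:6,r2:Add2,r3:8,r4:5,r5:-4
c18: CDB Add2=10 | r0:10,r1:6,r2:10,r3:8,r4:5,r5:-4

STATUS = VALUE 10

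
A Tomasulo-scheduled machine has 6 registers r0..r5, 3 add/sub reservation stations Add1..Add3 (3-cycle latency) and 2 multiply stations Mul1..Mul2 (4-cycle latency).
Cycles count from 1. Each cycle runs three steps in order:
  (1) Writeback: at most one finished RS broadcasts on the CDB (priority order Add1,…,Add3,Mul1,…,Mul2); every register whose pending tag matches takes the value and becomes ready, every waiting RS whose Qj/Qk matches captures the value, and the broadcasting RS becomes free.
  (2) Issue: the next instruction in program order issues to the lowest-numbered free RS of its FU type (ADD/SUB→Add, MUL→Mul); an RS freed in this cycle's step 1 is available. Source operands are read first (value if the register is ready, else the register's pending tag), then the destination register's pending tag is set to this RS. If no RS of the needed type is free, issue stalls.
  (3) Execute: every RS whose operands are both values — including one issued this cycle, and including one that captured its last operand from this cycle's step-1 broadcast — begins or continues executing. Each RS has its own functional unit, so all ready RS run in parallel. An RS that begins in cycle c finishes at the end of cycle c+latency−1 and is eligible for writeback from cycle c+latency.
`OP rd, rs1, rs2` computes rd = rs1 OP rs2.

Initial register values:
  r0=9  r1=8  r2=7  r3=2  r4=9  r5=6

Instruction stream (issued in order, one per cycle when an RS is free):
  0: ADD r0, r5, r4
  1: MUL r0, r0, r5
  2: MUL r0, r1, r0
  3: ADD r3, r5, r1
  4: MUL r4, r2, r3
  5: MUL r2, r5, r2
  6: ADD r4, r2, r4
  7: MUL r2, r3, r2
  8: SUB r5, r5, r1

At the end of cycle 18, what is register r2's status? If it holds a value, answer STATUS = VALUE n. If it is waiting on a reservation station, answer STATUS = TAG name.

c1: issue ADD r0<-Add1 | r0:Add1,r1:8,r2:7,r3:2,r4:9,r5:6
c2: issue MUL r0<-Mul1 | r0:Mul1,r1:8,r2:7,r3:2,r4:9,r5:6
c3: issue MUL r0<-Mul2 | r0:Mul2,r1:8,r2:7,r3:2,r4:9,r5:6
c4: CDB Add1=15; issue ADD r3<-Add1 | r0:Mul2,r1:8,r2:7,r3:Add1,r4:9,r5:6
c5: stall | r0:Mul2,r1:8,r2:7,r3:Add1,r4:9,r5:6
c6: stall | r0:Mul2,r1:8,r2:7,r3:Add1,r4:9,r5:6
c7: CDB Add1=14; stall | r0:Mul2,r1:8,r2:7,r3:14,r4:9,r5:6
c8: CDB Mul1=90; issue MUL r4<-Mul1 | r0:Mul2,r1:8,r2:7,r3:14,r4:Mul1,r5:6
c9: stall | r0:Mul2,r1:8,r2:7,r3:14,r4:Mul1,r5:6
c10: stall | r0:Mul2,r1:8,r2:7,r3:14,r4:Mul1,r5:6
c11: stall | r0:Mul2,r1:8,r2:7,r3:14,r4:Mul1,r5:6
c12: CDB Mul1=98; issue MUL r2<-Mul1 | r0:Mul2,r1:8,r2:Mul1,r3:14,r4:98,r5:6
c13: CDB Mul2=720; issue ADD r4<-Add1 | r0:720,r1:8,r2:Mul1,r3:14,r4:Add1,r5:6
c14: issue MUL r2<-Mul2 | r0:720,r1:8,r2:Mul2,r3:14,r4:Add1,r5:6
c15: issue SUB r5<-Add2 | r0:720,r1:8,r2:Mul2,r3:14,r4:Add1,r5:Add2
c16: CDB Mul1=42 | r0:720,r1:8,r2:Mul2,r3:14,r4:Add1,r5:Add2
c17: - | r0:720,r1:8,r2:Mul2,r3:14,r4:Add1,r5:Add2
c18: CDB Add2=-2 | r0:720,r1:8,r2:Mul2,r3:14,r4:Add1,r5:-2

STATUS = TAG Mul2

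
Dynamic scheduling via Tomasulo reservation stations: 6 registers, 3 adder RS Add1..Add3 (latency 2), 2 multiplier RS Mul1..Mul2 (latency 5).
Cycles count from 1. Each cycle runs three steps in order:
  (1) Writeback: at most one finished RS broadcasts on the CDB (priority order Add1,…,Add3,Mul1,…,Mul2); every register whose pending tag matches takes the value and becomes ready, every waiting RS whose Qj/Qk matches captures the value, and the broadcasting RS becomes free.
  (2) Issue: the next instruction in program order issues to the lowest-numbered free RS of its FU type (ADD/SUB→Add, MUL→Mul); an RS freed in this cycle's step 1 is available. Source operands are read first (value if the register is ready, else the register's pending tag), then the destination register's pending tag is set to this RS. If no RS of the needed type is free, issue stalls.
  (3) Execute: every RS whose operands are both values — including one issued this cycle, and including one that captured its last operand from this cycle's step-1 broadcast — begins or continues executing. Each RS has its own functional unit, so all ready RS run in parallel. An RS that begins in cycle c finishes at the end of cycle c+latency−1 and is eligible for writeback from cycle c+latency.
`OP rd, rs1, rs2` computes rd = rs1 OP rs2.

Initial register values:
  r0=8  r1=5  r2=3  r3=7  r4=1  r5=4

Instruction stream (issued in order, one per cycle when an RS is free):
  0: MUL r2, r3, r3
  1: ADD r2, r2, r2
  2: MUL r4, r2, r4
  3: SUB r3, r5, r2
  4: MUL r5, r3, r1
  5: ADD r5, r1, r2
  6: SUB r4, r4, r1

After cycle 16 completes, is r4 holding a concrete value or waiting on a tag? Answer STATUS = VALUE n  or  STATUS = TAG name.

STATUS = VALUE 93

c1: issue MUL r2<-Mul1 | r0:8,r1:5,r2:Mul1,r3:7,r4:1,r5:4
c2: issue ADD r2<-Add1 | r0:8,r1:5,r2:Add1,r3:7,r4:1,r5:4
c3: issue MUL r4<-Mul2 | r0:8,r1:5,r2:Add1,r3:7,r4:Mul2,r5:4
c4: issue SUB r3<-Add2 | r0:8,r1:5,r2:Add1,r3:Add2,r4:Mul2,r5:4
c5: stall | r0:8,r1:5,r2:Add1,r3:Add2,r4:Mul2,r5:4
c6: CDB Mul1=49; issue MUL r5<-Mul1 | r0:8,r1:5,r2:Add1,r3:Add2,r4:Mul2,r5:Mul1
c7: issue ADD r5<-Add3 | r0:8,r1:5,r2:Add1,r3:Add2,r4:Mul2,r5:Add3
c8: CDB Add1=98; issue SUB r4<-Add1 | r0:8,r1:5,r2:98,r3:Add2,r4:Add1,r5:Add3
c9: - | r0:8,r1:5,r2:98,r3:Add2,r4:Add1,r5:Add3
c10: CDB Add2=-94 | r0:8,r1:5,r2:98,r3:-94,r4:Add1,r5:Add3
c11: CDB Add3=103 | r0:8,r1:5,r2:98,r3:-94,r4:Add1,r5:103
c12: - | r0:8,r1:5,r2:98,r3:-94,r4:Add1,r5:103
c13: CDB Mul2=98 | r0:8,r1:5,r2:98,r3:-94,r4:Add1,r5:103
c14: - | r0:8,r1:5,r2:98,r3:-94,r4:Add1,r5:103
c15: CDB Add1=93 | r0:8,r1:5,r2:98,r3:-94,r4:93,r5:103
c16: CDB Mul1=-470 | r0:8,r1:5,r2:98,r3:-94,r4:93,r5:103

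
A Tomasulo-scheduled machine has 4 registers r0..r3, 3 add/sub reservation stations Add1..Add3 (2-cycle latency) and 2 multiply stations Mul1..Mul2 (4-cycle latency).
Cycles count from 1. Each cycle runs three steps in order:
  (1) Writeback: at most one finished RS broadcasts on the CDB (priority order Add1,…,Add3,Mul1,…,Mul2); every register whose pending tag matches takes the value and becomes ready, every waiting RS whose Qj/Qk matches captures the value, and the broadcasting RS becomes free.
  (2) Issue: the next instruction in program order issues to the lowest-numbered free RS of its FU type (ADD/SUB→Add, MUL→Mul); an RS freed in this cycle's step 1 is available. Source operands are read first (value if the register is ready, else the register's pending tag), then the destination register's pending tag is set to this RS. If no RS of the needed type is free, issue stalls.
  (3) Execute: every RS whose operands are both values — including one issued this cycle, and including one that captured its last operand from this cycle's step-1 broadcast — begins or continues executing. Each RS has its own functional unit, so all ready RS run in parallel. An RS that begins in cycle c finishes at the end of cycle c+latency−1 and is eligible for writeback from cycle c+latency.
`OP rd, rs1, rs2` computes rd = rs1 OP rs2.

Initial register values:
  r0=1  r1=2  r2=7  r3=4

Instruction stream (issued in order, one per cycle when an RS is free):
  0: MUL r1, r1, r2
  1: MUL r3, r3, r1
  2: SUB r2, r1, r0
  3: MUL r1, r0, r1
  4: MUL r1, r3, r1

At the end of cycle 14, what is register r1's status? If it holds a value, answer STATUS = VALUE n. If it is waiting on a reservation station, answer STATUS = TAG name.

c1: issue MUL r1<-Mul1 | r0:1,r1:Mul1,r2:7,r3:4
c2: issue MUL r3<-Mul2 | r0:1,r1:Mul1,r2:7,r3:Mul2
c3: issue SUB r2<-Add1 | r0:1,r1:Mul1,r2:Add1,r3:Mul2
c4: stall | r0:1,r1:Mul1,r2:Add1,r3:Mul2
c5: CDB Mul1=14; issue MUL r1<-Mul1 | r0:1,r1:Mul1,r2:Add1,r3:Mul2
c6: stall | r0:1,r1:Mul1,r2:Add1,r3:Mul2
c7: CDB Add1=13; stall | r0:1,r1:Mul1,r2:13,r3:Mul2
c8: stall | r0:1,r1:Mul1,r2:13,r3:Mul2
c9: CDB Mul1=14; issue MUL r1<-Mul1 | r0:1,r1:Mul1,r2:13,r3:Mul2
c10: CDB Mul2=56 | r0:1,r1:Mul1,r2:13,r3:56
c11: - | r0:1,r1:Mul1,r2:13,r3:56
c12: - | r0:1,r1:Mul1,r2:13,r3:56
c13: - | r0:1,r1:Mul1,r2:13,r3:56
c14: CDB Mul1=784 | r0:1,r1:784,r2:13,r3:56

STATUS = VALUE 784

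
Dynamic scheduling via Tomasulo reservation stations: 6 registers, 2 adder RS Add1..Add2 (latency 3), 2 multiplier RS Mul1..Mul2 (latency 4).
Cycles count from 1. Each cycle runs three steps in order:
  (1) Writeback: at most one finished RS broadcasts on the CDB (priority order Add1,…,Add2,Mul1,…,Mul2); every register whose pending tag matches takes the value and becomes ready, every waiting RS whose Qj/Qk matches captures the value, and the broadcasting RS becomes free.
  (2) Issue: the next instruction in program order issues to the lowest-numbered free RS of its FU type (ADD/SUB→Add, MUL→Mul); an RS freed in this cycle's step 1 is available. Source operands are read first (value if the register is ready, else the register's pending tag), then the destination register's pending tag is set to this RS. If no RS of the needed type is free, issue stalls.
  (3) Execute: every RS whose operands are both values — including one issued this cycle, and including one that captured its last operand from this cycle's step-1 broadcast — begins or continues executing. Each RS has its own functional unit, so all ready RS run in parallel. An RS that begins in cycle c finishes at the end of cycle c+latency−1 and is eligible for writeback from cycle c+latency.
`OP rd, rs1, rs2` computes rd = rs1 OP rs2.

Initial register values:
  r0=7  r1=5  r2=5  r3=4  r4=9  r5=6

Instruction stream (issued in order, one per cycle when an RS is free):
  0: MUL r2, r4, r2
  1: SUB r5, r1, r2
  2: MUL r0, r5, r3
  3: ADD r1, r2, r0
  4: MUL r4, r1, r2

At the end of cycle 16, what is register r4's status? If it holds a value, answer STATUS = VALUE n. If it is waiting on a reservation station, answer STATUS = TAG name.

  c1: issue MUL r2<-Mul1  regs: r0:7,r1:5,r2:Mul1,r3:4,r4:9,r5:6
  c2: issue SUB r5<-Add1  regs: r0:7,r1:5,r2:Mul1,r3:4,r4:9,r5:Add1
  c3: issue MUL r0<-Mul2  regs: r0:Mul2,r1:5,r2:Mul1,r3:4,r4:9,r5:Add1
  c4: issue ADD r1<-Add2  regs: r0:Mul2,r1:Add2,r2:Mul1,r3:4,r4:9,r5:Add1
  c5: CDB Mul1=45; issue MUL r4<-Mul1  regs: r0:Mul2,r1:Add2,r2:45,r3:4,r4:Mul1,r5:Add1
  c6: -  regs: r0:Mul2,r1:Add2,r2:45,r3:4,r4:Mul1,r5:Add1
  c7: -  regs: r0:Mul2,r1:Add2,r2:45,r3:4,r4:Mul1,r5:Add1
  c8: CDB Add1=-40  regs: r0:Mul2,r1:Add2,r2:45,r3:4,r4:Mul1,r5:-40
  c9: -  regs: r0:Mul2,r1:Add2,r2:45,r3:4,r4:Mul1,r5:-40
  c10: -  regs: r0:Mul2,r1:Add2,r2:45,r3:4,r4:Mul1,r5:-40
  c11: -  regs: r0:Mul2,r1:Add2,r2:45,r3:4,r4:Mul1,r5:-40
  c12: CDB Mul2=-160  regs: r0:-160,r1:Add2,r2:45,r3:4,r4:Mul1,r5:-40
  c13: -  regs: r0:-160,r1:Add2,r2:45,r3:4,r4:Mul1,r5:-40
  c14: -  regs: r0:-160,r1:Add2,r2:45,r3:4,r4:Mul1,r5:-40
  c15: CDB Add2=-115  regs: r0:-160,r1:-115,r2:45,r3:4,r4:Mul1,r5:-40
  c16: -  regs: r0:-160,r1:-115,r2:45,r3:4,r4:Mul1,r5:-40

STATUS = TAG Mul1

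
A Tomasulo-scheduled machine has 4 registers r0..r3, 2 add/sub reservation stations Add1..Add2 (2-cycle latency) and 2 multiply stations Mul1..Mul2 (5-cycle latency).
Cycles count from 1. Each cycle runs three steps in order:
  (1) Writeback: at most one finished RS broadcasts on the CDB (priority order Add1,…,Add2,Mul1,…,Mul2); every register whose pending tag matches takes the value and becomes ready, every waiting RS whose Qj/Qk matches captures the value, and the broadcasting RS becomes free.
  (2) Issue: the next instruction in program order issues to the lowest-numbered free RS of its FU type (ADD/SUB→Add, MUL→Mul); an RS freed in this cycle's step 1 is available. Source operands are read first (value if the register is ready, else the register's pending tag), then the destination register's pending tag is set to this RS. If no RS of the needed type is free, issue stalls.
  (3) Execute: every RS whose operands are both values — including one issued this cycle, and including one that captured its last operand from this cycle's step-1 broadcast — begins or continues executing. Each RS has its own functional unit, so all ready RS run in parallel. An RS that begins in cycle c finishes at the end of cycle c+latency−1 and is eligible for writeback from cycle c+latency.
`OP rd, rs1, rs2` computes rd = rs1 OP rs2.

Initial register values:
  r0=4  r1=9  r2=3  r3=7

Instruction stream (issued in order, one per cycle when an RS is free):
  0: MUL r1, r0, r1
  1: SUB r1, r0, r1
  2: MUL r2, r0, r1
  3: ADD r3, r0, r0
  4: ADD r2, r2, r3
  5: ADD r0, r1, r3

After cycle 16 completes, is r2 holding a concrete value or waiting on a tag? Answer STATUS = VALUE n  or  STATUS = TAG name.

STATUS = VALUE -120

c1: issue MUL r1<-Mul1 | r0:4,r1:Mul1,r2:3,r3:7
c2: issue SUB r1<-Add1 | r0:4,r1:Add1,r2:3,r3:7
c3: issue MUL r2<-Mul2 | r0:4,r1:Add1,r2:Mul2,r3:7
c4: issue ADD r3<-Add2 | r0:4,r1:Add1,r2:Mul2,r3:Add2
c5: stall | r0:4,r1:Add1,r2:Mul2,r3:Add2
c6: CDB Add2=8; issue ADD r2<-Add2 | r0:4,r1:Add1,r2:Add2,r3:8
c7: CDB Mul1=36; stall | r0:4,r1:Add1,r2:Add2,r3:8
c8: stall | r0:4,r1:Add1,r2:Add2,r3:8
c9: CDB Add1=-32; issue ADD r0<-Add1 | r0:Add1,r1:-32,r2:Add2,r3:8
c10: - | r0:Add1,r1:-32,r2:Add2,r3:8
c11: CDB Add1=-24 | r0:-24,r1:-32,r2:Add2,r3:8
c12: - | r0:-24,r1:-32,r2:Add2,r3:8
c13: - | r0:-24,r1:-32,r2:Add2,r3:8
c14: CDB Mul2=-128 | r0:-24,r1:-32,r2:Add2,r3:8
c15: - | r0:-24,r1:-32,r2:Add2,r3:8
c16: CDB Add2=-120 | r0:-24,r1:-32,r2:-120,r3:8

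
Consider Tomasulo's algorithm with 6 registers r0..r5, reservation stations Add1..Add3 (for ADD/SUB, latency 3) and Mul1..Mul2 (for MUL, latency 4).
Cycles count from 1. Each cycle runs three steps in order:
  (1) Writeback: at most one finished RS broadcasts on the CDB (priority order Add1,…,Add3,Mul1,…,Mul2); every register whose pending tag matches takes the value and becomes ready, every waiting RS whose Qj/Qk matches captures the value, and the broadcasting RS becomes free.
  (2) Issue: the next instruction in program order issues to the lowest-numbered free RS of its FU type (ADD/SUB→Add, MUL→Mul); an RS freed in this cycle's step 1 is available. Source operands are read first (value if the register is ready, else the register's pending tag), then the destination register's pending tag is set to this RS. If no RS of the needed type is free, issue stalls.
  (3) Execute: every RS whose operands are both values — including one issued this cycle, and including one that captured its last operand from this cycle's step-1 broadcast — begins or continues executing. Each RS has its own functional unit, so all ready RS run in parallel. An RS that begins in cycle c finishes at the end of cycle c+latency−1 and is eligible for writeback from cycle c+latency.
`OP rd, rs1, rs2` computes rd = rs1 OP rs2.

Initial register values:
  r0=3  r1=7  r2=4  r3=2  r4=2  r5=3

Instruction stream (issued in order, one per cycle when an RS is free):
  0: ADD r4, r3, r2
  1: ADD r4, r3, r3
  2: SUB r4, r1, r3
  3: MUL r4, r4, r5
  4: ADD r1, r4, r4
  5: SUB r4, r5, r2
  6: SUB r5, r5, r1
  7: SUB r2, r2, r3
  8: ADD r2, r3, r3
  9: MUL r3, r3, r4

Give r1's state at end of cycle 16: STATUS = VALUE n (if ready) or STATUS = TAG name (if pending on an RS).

  c1: issue ADD r4<-Add1  regs: r0:3,r1:7,r2:4,r3:2,r4:Add1,r5:3
  c2: issue ADD r4<-Add2  regs: r0:3,r1:7,r2:4,r3:2,r4:Add2,r5:3
  c3: issue SUB r4<-Add3  regs: r0:3,r1:7,r2:4,r3:2,r4:Add3,r5:3
  c4: CDB Add1=6; issue MUL r4<-Mul1  regs: r0:3,r1:7,r2:4,r3:2,r4:Mul1,r5:3
  c5: CDB Add2=4; issue ADD r1<-Add1  regs: r0:3,r1:Add1,r2:4,r3:2,r4:Mul1,r5:3
  c6: CDB Add3=5; issue SUB r4<-Add2  regs: r0:3,r1:Add1,r2:4,r3:2,r4:Add2,r5:3
  c7: issue SUB r5<-Add3  regs: r0:3,r1:Add1,r2:4,r3:2,r4:Add2,r5:Add3
  c8: stall  regs: r0:3,r1:Add1,r2:4,r3:2,r4:Add2,r5:Add3
  c9: CDB Add2=-1; issue SUB r2<-Add2  regs: r0:3,r1:Add1,r2:Add2,r3:2,r4:-1,r5:Add3
  c10: CDB Mul1=15; stall  regs: r0:3,r1:Add1,r2:Add2,r3:2,r4:-1,r5:Add3
  c11: stall  regs: r0:3,r1:Add1,r2:Add2,r3:2,r4:-1,r5:Add3
  c12: CDB Add2=2; issue ADD r2<-Add2  regs: r0:3,r1:Add1,r2:Add2,r3:2,r4:-1,r5:Add3
  c13: CDB Add1=30; issue MUL r3<-Mul1  regs: r0:3,r1:30,r2:Add2,r3:Mul1,r4:-1,r5:Add3
  c14: -  regs: r0:3,r1:30,r2:Add2,r3:Mul1,r4:-1,r5:Add3
  c15: CDB Add2=4  regs: r0:3,r1:30,r2:4,r3:Mul1,r4:-1,r5:Add3
  c16: CDB Add3=-27  regs: r0:3,r1:30,r2:4,r3:Mul1,r4:-1,r5:-27

STATUS = VALUE 30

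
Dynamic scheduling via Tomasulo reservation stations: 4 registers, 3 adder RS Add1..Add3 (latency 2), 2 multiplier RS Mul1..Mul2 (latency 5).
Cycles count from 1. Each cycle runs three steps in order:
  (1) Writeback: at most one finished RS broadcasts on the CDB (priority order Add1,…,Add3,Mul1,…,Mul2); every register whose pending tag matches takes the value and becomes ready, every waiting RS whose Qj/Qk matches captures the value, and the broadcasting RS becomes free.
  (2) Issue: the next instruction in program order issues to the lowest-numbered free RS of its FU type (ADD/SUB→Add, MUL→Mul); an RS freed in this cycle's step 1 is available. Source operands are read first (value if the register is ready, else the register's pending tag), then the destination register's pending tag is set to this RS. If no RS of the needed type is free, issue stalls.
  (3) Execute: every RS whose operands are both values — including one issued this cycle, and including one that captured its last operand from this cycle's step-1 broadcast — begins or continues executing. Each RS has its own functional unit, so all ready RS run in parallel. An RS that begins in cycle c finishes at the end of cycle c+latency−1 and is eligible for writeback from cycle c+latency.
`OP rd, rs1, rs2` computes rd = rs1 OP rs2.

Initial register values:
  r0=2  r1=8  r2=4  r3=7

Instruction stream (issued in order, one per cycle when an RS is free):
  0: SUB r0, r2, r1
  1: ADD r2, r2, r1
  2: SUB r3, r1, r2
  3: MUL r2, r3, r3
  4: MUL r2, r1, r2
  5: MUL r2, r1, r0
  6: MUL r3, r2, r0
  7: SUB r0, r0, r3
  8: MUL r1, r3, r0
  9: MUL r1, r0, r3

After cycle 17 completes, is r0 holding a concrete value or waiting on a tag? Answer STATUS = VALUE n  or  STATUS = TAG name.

c1: issue SUB r0<-Add1 | r0:Add1,r1:8,r2:4,r3:7
c2: issue ADD r2<-Add2 | r0:Add1,r1:8,r2:Add2,r3:7
c3: CDB Add1=-4; issue SUB r3<-Add1 | r0:-4,r1:8,r2:Add2,r3:Add1
c4: CDB Add2=12; issue MUL r2<-Mul1 | r0:-4,r1:8,r2:Mul1,r3:Add1
c5: issue MUL r2<-Mul2 | r0:-4,r1:8,r2:Mul2,r3:Add1
c6: CDB Add1=-4; stall | r0:-4,r1:8,r2:Mul2,r3:-4
c7: stall | r0:-4,r1:8,r2:Mul2,r3:-4
c8: stall | r0:-4,r1:8,r2:Mul2,r3:-4
c9: stall | r0:-4,r1:8,r2:Mul2,r3:-4
c10: stall | r0:-4,r1:8,r2:Mul2,r3:-4
c11: CDB Mul1=16; issue MUL r2<-Mul1 | r0:-4,r1:8,r2:Mul1,r3:-4
c12: stall | r0:-4,r1:8,r2:Mul1,r3:-4
c13: stall | r0:-4,r1:8,r2:Mul1,r3:-4
c14: stall | r0:-4,r1:8,r2:Mul1,r3:-4
c15: stall | r0:-4,r1:8,r2:Mul1,r3:-4
c16: CDB Mul1=-32; issue MUL r3<-Mul1 | r0:-4,r1:8,r2:-32,r3:Mul1
c17: CDB Mul2=128; issue SUB r0<-Add1 | r0:Add1,r1:8,r2:-32,r3:Mul1

STATUS = TAG Add1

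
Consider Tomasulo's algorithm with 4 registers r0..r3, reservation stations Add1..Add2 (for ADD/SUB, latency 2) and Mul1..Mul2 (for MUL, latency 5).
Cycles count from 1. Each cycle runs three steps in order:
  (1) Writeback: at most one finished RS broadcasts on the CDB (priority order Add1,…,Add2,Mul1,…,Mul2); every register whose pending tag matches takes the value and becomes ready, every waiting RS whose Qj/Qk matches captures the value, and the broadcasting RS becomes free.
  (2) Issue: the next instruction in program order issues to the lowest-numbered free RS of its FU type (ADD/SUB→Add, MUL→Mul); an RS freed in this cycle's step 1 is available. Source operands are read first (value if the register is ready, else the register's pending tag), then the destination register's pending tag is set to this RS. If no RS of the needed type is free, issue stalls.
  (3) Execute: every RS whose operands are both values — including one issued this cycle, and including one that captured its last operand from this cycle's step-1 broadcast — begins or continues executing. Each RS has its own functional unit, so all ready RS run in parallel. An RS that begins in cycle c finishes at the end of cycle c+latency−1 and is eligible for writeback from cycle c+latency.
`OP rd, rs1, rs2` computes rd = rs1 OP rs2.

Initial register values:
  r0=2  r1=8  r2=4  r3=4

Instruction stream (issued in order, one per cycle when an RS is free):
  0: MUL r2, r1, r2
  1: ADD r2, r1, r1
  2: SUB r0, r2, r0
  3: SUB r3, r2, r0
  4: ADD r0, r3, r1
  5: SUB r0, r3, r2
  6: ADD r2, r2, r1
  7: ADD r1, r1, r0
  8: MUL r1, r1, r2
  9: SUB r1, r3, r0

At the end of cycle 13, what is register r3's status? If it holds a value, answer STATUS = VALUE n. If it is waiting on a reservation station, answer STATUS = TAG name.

cycle 1: issue MUL r2<-Mul1 // r0:2,r1:8,r2:Mul1,r3:4
cycle 2: issue ADD r2<-Add1 // r0:2,r1:8,r2:Add1,r3:4
cycle 3: issue SUB r0<-Add2 // r0:Add2,r1:8,r2:Add1,r3:4
cycle 4: CDB Add1=16; issue SUB r3<-Add1 // r0:Add2,r1:8,r2:16,r3:Add1
cycle 5: stall // r0:Add2,r1:8,r2:16,r3:Add1
cycle 6: CDB Add2=14; issue ADD r0<-Add2 // r0:Add2,r1:8,r2:16,r3:Add1
cycle 7: CDB Mul1=32; stall // r0:Add2,r1:8,r2:16,r3:Add1
cycle 8: CDB Add1=2; issue SUB r0<-Add1 // r0:Add1,r1:8,r2:16,r3:2
cycle 9: stall // r0:Add1,r1:8,r2:16,r3:2
cycle 10: CDB Add1=-14; issue ADD r2<-Add1 // r0:-14,r1:8,r2:Add1,r3:2
cycle 11: CDB Add2=10; issue ADD r1<-Add2 // r0:-14,r1:Add2,r2:Add1,r3:2
cycle 12: CDB Add1=24; issue MUL r1<-Mul1 // r0:-14,r1:Mul1,r2:24,r3:2
cycle 13: CDB Add2=-6; issue SUB r1<-Add1 // r0:-14,r1:Add1,r2:24,r3:2

STATUS = VALUE 2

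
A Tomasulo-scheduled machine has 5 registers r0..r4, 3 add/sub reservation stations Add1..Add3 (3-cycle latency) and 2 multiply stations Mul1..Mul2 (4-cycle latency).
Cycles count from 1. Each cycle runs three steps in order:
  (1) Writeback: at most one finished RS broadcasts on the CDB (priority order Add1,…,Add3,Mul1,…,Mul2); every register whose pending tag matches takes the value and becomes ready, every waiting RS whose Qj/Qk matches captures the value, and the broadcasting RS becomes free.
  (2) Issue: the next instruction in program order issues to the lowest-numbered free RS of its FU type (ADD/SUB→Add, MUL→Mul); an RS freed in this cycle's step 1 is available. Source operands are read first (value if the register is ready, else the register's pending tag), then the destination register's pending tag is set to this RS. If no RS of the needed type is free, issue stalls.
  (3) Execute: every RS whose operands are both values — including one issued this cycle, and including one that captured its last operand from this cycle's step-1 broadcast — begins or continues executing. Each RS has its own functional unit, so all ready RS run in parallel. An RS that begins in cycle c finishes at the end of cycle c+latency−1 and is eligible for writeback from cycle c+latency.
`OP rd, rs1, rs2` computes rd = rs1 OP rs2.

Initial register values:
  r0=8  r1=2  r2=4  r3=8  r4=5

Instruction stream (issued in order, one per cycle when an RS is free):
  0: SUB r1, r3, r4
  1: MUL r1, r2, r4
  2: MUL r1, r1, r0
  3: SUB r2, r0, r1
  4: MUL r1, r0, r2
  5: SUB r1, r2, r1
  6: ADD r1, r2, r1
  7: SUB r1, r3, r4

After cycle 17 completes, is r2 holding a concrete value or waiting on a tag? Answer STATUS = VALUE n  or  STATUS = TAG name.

  c1: issue SUB r1<-Add1  regs: r0:8,r1:Add1,r2:4,r3:8,r4:5
  c2: issue MUL r1<-Mul1  regs: r0:8,r1:Mul1,r2:4,r3:8,r4:5
  c3: issue MUL r1<-Mul2  regs: r0:8,r1:Mul2,r2:4,r3:8,r4:5
  c4: CDB Add1=3; issue SUB r2<-Add1  regs: r0:8,r1:Mul2,r2:Add1,r3:8,r4:5
  c5: stall  regs: r0:8,r1:Mul2,r2:Add1,r3:8,r4:5
  c6: CDB Mul1=20; issue MUL r1<-Mul1  regs: r0:8,r1:Mul1,r2:Add1,r3:8,r4:5
  c7: issue SUB r1<-Add2  regs: r0:8,r1:Add2,r2:Add1,r3:8,r4:5
  c8: issue ADD r1<-Add3  regs: r0:8,r1:Add3,r2:Add1,r3:8,r4:5
  c9: stall  regs: r0:8,r1:Add3,r2:Add1,r3:8,r4:5
  c10: CDB Mul2=160; stall  regs: r0:8,r1:Add3,r2:Add1,r3:8,r4:5
  c11: stall  regs: r0:8,r1:Add3,r2:Add1,r3:8,r4:5
  c12: stall  regs: r0:8,r1:Add3,r2:Add1,r3:8,r4:5
  c13: CDB Add1=-152; issue SUB r1<-Add1  regs: r0:8,r1:Add1,r2:-152,r3:8,r4:5
  c14: -  regs: r0:8,r1:Add1,r2:-152,r3:8,r4:5
  c15: -  regs: r0:8,r1:Add1,r2:-152,r3:8,r4:5
  c16: CDB Add1=3  regs: r0:8,r1:3,r2:-152,r3:8,r4:5
  c17: CDB Mul1=-1216  regs: r0:8,r1:3,r2:-152,r3:8,r4:5

STATUS = VALUE -152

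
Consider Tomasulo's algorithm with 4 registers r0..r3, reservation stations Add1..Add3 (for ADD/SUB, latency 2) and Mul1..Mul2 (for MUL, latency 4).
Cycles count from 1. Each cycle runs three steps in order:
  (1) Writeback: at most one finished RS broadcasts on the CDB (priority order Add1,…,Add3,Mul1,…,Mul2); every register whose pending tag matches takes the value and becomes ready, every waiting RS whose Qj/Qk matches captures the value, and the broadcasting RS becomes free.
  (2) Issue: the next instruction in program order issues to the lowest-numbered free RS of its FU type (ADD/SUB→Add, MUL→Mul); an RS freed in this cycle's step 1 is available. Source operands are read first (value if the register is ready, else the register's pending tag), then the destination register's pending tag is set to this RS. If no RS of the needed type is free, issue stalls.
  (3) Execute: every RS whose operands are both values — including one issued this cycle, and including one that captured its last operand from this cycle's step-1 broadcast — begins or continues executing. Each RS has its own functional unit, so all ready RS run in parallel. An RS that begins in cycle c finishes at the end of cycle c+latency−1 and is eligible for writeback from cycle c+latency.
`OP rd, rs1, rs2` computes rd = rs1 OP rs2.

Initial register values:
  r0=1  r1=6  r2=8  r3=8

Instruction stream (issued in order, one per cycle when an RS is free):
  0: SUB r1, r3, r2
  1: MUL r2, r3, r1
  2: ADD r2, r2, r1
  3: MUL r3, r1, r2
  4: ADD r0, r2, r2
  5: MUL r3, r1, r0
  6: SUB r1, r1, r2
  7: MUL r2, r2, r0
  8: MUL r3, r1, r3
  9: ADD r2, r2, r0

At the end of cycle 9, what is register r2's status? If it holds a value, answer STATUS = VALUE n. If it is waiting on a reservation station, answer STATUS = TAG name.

STATUS = VALUE 0

cycle 1: issue SUB r1<-Add1 // r0:1,r1:Add1,r2:8,r3:8
cycle 2: issue MUL r2<-Mul1 // r0:1,r1:Add1,r2:Mul1,r3:8
cycle 3: CDB Add1=0; issue ADD r2<-Add1 // r0:1,r1:0,r2:Add1,r3:8
cycle 4: issue MUL r3<-Mul2 // r0:1,r1:0,r2:Add1,r3:Mul2
cycle 5: issue ADD r0<-Add2 // r0:Add2,r1:0,r2:Add1,r3:Mul2
cycle 6: stall // r0:Add2,r1:0,r2:Add1,r3:Mul2
cycle 7: CDB Mul1=0; issue MUL r3<-Mul1 // r0:Add2,r1:0,r2:Add1,r3:Mul1
cycle 8: issue SUB r1<-Add3 // r0:Add2,r1:Add3,r2:Add1,r3:Mul1
cycle 9: CDB Add1=0; stall // r0:Add2,r1:Add3,r2:0,r3:Mul1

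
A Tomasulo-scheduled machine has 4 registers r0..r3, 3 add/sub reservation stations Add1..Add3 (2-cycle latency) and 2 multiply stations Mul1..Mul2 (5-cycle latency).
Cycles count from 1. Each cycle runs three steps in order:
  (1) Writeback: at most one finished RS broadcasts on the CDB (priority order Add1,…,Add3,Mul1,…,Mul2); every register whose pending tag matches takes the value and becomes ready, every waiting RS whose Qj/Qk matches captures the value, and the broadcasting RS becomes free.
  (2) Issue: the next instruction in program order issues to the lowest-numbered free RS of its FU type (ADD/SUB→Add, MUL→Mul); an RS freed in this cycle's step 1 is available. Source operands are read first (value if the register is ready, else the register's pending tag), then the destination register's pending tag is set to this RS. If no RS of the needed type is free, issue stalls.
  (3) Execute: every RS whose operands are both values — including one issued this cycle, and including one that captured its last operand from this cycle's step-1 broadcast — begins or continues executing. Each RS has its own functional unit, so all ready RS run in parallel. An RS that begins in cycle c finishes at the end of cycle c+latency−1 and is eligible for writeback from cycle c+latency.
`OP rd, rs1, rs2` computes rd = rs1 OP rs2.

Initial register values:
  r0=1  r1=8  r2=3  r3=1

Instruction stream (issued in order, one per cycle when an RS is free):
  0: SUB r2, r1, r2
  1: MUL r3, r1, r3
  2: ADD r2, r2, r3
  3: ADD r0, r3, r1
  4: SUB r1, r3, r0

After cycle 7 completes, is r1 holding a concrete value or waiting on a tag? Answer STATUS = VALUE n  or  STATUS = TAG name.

  c1: issue SUB r2<-Add1  regs: r0:1,r1:8,r2:Add1,r3:1
  c2: issue MUL r3<-Mul1  regs: r0:1,r1:8,r2:Add1,r3:Mul1
  c3: CDB Add1=5; issue ADD r2<-Add1  regs: r0:1,r1:8,r2:Add1,r3:Mul1
  c4: issue ADD r0<-Add2  regs: r0:Add2,r1:8,r2:Add1,r3:Mul1
  c5: issue SUB r1<-Add3  regs: r0:Add2,r1:Add3,r2:Add1,r3:Mul1
  c6: -  regs: r0:Add2,r1:Add3,r2:Add1,r3:Mul1
  c7: CDB Mul1=8  regs: r0:Add2,r1:Add3,r2:Add1,r3:8

STATUS = TAG Add3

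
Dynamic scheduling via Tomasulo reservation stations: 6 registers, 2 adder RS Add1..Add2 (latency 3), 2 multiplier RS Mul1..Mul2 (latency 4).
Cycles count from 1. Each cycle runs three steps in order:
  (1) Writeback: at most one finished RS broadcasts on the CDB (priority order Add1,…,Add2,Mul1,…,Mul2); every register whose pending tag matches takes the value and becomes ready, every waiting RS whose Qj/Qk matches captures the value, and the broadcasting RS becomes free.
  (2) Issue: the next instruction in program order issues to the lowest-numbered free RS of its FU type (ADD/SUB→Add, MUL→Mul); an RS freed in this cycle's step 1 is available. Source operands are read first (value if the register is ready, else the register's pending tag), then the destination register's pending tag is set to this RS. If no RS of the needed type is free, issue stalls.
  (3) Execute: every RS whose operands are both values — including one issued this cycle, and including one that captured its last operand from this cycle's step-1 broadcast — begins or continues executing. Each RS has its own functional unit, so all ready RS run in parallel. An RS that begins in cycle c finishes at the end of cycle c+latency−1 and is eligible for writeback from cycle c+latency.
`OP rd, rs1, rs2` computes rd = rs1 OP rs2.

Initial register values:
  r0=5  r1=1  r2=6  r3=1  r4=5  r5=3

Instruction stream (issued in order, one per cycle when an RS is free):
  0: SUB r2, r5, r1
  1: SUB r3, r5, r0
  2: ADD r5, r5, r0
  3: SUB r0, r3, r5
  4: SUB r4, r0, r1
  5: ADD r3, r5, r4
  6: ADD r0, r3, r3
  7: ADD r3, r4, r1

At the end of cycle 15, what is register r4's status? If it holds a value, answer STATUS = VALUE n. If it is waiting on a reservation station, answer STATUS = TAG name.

STATUS = VALUE -11

c1: issue SUB r2<-Add1 | r0:5,r1:1,r2:Add1,r3:1,r4:5,r5:3
c2: issue SUB r3<-Add2 | r0:5,r1:1,r2:Add1,r3:Add2,r4:5,r5:3
c3: stall | r0:5,r1:1,r2:Add1,r3:Add2,r4:5,r5:3
c4: CDB Add1=2; issue ADD r5<-Add1 | r0:5,r1:1,r2:2,r3:Add2,r4:5,r5:Add1
c5: CDB Add2=-2; issue SUB r0<-Add2 | r0:Add2,r1:1,r2:2,r3:-2,r4:5,r5:Add1
c6: stall | r0:Add2,r1:1,r2:2,r3:-2,r4:5,r5:Add1
c7: CDB Add1=8; issue SUB r4<-Add1 | r0:Add2,r1:1,r2:2,r3:-2,r4:Add1,r5:8
c8: stall | r0:Add2,r1:1,r2:2,r3:-2,r4:Add1,r5:8
c9: stall | r0:Add2,r1:1,r2:2,r3:-2,r4:Add1,r5:8
c10: CDB Add2=-10; issue ADD r3<-Add2 | r0:-10,r1:1,r2:2,r3:Add2,r4:Add1,r5:8
c11: stall | r0:-10,r1:1,r2:2,r3:Add2,r4:Add1,r5:8
c12: stall | r0:-10,r1:1,r2:2,r3:Add2,r4:Add1,r5:8
c13: CDB Add1=-11; issue ADD r0<-Add1 | r0:Add1,r1:1,r2:2,r3:Add2,r4:-11,r5:8
c14: stall | r0:Add1,r1:1,r2:2,r3:Add2,r4:-11,r5:8
c15: stall | r0:Add1,r1:1,r2:2,r3:Add2,r4:-11,r5:8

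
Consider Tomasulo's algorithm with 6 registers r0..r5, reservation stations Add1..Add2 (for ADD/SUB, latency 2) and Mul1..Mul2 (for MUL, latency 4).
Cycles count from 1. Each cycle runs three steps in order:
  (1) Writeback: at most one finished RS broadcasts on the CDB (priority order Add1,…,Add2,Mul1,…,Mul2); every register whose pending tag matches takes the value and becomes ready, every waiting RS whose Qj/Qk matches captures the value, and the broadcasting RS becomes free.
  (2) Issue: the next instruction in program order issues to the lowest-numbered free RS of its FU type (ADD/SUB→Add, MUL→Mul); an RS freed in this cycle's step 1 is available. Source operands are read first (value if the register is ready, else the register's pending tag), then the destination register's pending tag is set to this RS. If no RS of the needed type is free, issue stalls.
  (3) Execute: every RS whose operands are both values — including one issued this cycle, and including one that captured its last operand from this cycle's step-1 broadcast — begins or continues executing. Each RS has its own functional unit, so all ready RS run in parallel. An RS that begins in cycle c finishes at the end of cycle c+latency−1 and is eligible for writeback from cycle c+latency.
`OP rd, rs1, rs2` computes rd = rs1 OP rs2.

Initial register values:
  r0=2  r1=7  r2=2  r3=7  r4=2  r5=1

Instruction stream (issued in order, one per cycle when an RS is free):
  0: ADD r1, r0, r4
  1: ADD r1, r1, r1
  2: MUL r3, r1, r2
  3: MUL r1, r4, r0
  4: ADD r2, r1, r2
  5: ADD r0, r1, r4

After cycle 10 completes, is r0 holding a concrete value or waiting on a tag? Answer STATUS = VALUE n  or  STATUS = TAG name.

STATUS = TAG Add2

  c1: issue ADD r1<-Add1  regs: r0:2,r1:Add1,r2:2,r3:7,r4:2,r5:1
  c2: issue ADD r1<-Add2  regs: r0:2,r1:Add2,r2:2,r3:7,r4:2,r5:1
  c3: CDB Add1=4; issue MUL r3<-Mul1  regs: r0:2,r1:Add2,r2:2,r3:Mul1,r4:2,r5:1
  c4: issue MUL r1<-Mul2  regs: r0:2,r1:Mul2,r2:2,r3:Mul1,r4:2,r5:1
  c5: CDB Add2=8; issue ADD r2<-Add1  regs: r0:2,r1:Mul2,r2:Add1,r3:Mul1,r4:2,r5:1
  c6: issue ADD r0<-Add2  regs: r0:Add2,r1:Mul2,r2:Add1,r3:Mul1,r4:2,r5:1
  c7: -  regs: r0:Add2,r1:Mul2,r2:Add1,r3:Mul1,r4:2,r5:1
  c8: CDB Mul2=4  regs: r0:Add2,r1:4,r2:Add1,r3:Mul1,r4:2,r5:1
  c9: CDB Mul1=16  regs: r0:Add2,r1:4,r2:Add1,r3:16,r4:2,r5:1
  c10: CDB Add1=6  regs: r0:Add2,r1:4,r2:6,r3:16,r4:2,r5:1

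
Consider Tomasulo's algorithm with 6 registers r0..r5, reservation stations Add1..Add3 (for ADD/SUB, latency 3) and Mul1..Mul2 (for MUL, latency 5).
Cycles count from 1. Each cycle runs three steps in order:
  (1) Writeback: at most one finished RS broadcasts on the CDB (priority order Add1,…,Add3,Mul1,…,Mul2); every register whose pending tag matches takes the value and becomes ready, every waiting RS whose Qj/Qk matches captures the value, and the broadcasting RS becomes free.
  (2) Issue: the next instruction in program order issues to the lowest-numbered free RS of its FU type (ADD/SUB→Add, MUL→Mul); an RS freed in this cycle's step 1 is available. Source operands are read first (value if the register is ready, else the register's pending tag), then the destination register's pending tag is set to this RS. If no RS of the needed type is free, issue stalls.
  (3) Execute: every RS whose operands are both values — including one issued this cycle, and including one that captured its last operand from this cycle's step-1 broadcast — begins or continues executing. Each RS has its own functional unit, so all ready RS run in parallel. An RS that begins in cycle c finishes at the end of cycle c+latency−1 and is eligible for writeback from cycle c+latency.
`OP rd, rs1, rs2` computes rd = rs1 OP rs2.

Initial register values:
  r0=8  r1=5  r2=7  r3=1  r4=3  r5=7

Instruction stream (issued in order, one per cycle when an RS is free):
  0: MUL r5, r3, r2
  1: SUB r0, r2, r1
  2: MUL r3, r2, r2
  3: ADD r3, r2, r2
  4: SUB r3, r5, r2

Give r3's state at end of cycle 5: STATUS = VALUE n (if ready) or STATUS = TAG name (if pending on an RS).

STATUS = TAG Add1

cycle 1: issue MUL r5<-Mul1 // r0:8,r1:5,r2:7,r3:1,r4:3,r5:Mul1
cycle 2: issue SUB r0<-Add1 // r0:Add1,r1:5,r2:7,r3:1,r4:3,r5:Mul1
cycle 3: issue MUL r3<-Mul2 // r0:Add1,r1:5,r2:7,r3:Mul2,r4:3,r5:Mul1
cycle 4: issue ADD r3<-Add2 // r0:Add1,r1:5,r2:7,r3:Add2,r4:3,r5:Mul1
cycle 5: CDB Add1=2; issue SUB r3<-Add1 // r0:2,r1:5,r2:7,r3:Add1,r4:3,r5:Mul1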